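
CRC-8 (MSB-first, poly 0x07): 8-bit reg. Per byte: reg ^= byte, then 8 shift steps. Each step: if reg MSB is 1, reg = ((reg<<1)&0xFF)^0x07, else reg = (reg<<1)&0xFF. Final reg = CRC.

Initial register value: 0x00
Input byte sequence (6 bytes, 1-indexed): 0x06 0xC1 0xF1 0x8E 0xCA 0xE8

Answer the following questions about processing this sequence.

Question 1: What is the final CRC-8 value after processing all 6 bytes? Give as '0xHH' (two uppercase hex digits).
Answer: 0x00

Derivation:
After byte 1 (0x06): reg=0x12
After byte 2 (0xC1): reg=0x37
After byte 3 (0xF1): reg=0x5C
After byte 4 (0x8E): reg=0x30
After byte 5 (0xCA): reg=0xE8
After byte 6 (0xE8): reg=0x00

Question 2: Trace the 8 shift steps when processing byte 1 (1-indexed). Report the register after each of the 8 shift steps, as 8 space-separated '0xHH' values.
Answer: 0x0C 0x18 0x30 0x60 0xC0 0x87 0x09 0x12

Derivation:
Register before byte 1: 0x00
After XOR with byte 0x06: 0x06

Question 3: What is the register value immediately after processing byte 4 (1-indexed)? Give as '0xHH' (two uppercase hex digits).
After byte 1 (0x06): reg=0x12
After byte 2 (0xC1): reg=0x37
After byte 3 (0xF1): reg=0x5C
After byte 4 (0x8E): reg=0x30

Answer: 0x30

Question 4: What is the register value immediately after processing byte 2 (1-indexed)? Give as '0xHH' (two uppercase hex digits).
After byte 1 (0x06): reg=0x12
After byte 2 (0xC1): reg=0x37

Answer: 0x37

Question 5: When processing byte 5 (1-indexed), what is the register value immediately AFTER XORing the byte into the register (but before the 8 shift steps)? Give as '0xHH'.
Answer: 0xFA

Derivation:
Register before byte 5: 0x30
Byte 5: 0xCA
0x30 XOR 0xCA = 0xFA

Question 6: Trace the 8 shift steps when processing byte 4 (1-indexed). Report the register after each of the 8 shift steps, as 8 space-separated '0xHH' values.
After byte 1 (0x06): reg=0x12
After byte 2 (0xC1): reg=0x37
After byte 3 (0xF1): reg=0x5C
Register before byte 4: 0x5C
After XOR with byte 0x8E: 0xD2

Answer: 0xA3 0x41 0x82 0x03 0x06 0x0C 0x18 0x30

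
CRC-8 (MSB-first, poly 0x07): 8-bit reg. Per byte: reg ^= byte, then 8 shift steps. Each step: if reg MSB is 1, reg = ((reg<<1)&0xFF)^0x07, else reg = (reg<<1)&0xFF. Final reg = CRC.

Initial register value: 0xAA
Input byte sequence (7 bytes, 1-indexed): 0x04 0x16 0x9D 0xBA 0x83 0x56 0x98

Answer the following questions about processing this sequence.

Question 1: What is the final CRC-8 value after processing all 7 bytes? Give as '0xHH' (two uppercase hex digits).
Answer: 0x35

Derivation:
After byte 1 (0x04): reg=0x43
After byte 2 (0x16): reg=0xAC
After byte 3 (0x9D): reg=0x97
After byte 4 (0xBA): reg=0xC3
After byte 5 (0x83): reg=0xC7
After byte 6 (0x56): reg=0xFE
After byte 7 (0x98): reg=0x35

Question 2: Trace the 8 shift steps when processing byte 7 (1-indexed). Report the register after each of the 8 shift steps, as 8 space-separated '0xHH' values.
Answer: 0xCC 0x9F 0x39 0x72 0xE4 0xCF 0x99 0x35

Derivation:
After byte 1 (0x04): reg=0x43
After byte 2 (0x16): reg=0xAC
After byte 3 (0x9D): reg=0x97
After byte 4 (0xBA): reg=0xC3
After byte 5 (0x83): reg=0xC7
After byte 6 (0x56): reg=0xFE
Register before byte 7: 0xFE
After XOR with byte 0x98: 0x66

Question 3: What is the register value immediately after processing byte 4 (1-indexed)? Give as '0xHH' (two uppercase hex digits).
After byte 1 (0x04): reg=0x43
After byte 2 (0x16): reg=0xAC
After byte 3 (0x9D): reg=0x97
After byte 4 (0xBA): reg=0xC3

Answer: 0xC3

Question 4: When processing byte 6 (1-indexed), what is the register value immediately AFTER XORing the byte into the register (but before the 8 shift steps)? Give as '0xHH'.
Register before byte 6: 0xC7
Byte 6: 0x56
0xC7 XOR 0x56 = 0x91

Answer: 0x91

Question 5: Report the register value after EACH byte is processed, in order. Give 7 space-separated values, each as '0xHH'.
0x43 0xAC 0x97 0xC3 0xC7 0xFE 0x35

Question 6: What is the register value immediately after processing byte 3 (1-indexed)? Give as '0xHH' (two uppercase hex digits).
After byte 1 (0x04): reg=0x43
After byte 2 (0x16): reg=0xAC
After byte 3 (0x9D): reg=0x97

Answer: 0x97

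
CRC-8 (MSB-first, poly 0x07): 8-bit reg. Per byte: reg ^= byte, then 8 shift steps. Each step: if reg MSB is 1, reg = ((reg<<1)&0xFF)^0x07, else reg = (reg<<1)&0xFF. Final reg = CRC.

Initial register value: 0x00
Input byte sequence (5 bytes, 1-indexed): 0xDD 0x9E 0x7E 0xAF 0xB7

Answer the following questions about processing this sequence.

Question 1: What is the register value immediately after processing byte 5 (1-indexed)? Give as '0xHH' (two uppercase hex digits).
Answer: 0x97

Derivation:
After byte 1 (0xDD): reg=0x1D
After byte 2 (0x9E): reg=0x80
After byte 3 (0x7E): reg=0xF4
After byte 4 (0xAF): reg=0x86
After byte 5 (0xB7): reg=0x97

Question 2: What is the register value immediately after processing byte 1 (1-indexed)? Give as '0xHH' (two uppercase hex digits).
Answer: 0x1D

Derivation:
After byte 1 (0xDD): reg=0x1D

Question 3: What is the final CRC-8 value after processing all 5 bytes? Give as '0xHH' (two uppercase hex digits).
Answer: 0x97

Derivation:
After byte 1 (0xDD): reg=0x1D
After byte 2 (0x9E): reg=0x80
After byte 3 (0x7E): reg=0xF4
After byte 4 (0xAF): reg=0x86
After byte 5 (0xB7): reg=0x97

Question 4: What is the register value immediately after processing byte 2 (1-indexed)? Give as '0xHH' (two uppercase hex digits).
After byte 1 (0xDD): reg=0x1D
After byte 2 (0x9E): reg=0x80

Answer: 0x80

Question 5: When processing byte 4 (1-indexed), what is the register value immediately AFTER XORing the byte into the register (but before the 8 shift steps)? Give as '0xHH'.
Register before byte 4: 0xF4
Byte 4: 0xAF
0xF4 XOR 0xAF = 0x5B

Answer: 0x5B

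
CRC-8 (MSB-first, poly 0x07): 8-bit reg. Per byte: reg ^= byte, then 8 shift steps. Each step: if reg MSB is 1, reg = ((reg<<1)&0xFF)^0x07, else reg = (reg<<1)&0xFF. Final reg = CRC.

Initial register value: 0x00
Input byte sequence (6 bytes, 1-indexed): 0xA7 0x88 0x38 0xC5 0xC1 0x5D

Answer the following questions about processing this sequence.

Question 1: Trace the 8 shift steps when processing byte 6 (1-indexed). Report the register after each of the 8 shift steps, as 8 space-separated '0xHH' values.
Answer: 0xA6 0x4B 0x96 0x2B 0x56 0xAC 0x5F 0xBE

Derivation:
After byte 1 (0xA7): reg=0x7C
After byte 2 (0x88): reg=0xC2
After byte 3 (0x38): reg=0xE8
After byte 4 (0xC5): reg=0xC3
After byte 5 (0xC1): reg=0x0E
Register before byte 6: 0x0E
After XOR with byte 0x5D: 0x53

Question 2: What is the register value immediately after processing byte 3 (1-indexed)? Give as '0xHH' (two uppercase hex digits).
Answer: 0xE8

Derivation:
After byte 1 (0xA7): reg=0x7C
After byte 2 (0x88): reg=0xC2
After byte 3 (0x38): reg=0xE8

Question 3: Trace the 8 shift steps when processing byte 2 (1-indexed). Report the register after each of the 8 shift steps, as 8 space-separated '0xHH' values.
After byte 1 (0xA7): reg=0x7C
Register before byte 2: 0x7C
After XOR with byte 0x88: 0xF4

Answer: 0xEF 0xD9 0xB5 0x6D 0xDA 0xB3 0x61 0xC2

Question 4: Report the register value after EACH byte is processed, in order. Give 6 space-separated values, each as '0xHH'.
0x7C 0xC2 0xE8 0xC3 0x0E 0xBE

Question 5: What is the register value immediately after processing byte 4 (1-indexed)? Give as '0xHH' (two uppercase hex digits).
Answer: 0xC3

Derivation:
After byte 1 (0xA7): reg=0x7C
After byte 2 (0x88): reg=0xC2
After byte 3 (0x38): reg=0xE8
After byte 4 (0xC5): reg=0xC3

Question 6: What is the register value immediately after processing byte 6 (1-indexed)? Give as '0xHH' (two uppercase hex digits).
After byte 1 (0xA7): reg=0x7C
After byte 2 (0x88): reg=0xC2
After byte 3 (0x38): reg=0xE8
After byte 4 (0xC5): reg=0xC3
After byte 5 (0xC1): reg=0x0E
After byte 6 (0x5D): reg=0xBE

Answer: 0xBE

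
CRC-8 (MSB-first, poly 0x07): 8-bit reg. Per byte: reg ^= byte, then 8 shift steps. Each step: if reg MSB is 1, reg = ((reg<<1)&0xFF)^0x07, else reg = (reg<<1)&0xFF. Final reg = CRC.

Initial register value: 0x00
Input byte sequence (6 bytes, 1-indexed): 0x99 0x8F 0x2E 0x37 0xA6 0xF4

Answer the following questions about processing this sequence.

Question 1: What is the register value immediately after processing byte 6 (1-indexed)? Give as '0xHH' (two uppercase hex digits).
Answer: 0xEA

Derivation:
After byte 1 (0x99): reg=0xC6
After byte 2 (0x8F): reg=0xF8
After byte 3 (0x2E): reg=0x2C
After byte 4 (0x37): reg=0x41
After byte 5 (0xA6): reg=0xBB
After byte 6 (0xF4): reg=0xEA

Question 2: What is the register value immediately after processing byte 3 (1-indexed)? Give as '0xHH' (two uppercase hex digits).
After byte 1 (0x99): reg=0xC6
After byte 2 (0x8F): reg=0xF8
After byte 3 (0x2E): reg=0x2C

Answer: 0x2C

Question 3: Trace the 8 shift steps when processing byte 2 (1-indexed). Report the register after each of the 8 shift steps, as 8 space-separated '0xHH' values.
Answer: 0x92 0x23 0x46 0x8C 0x1F 0x3E 0x7C 0xF8

Derivation:
After byte 1 (0x99): reg=0xC6
Register before byte 2: 0xC6
After XOR with byte 0x8F: 0x49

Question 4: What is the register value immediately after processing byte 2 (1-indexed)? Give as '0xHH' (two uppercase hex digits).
After byte 1 (0x99): reg=0xC6
After byte 2 (0x8F): reg=0xF8

Answer: 0xF8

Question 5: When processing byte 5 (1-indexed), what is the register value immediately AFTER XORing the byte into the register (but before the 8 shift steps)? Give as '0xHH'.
Register before byte 5: 0x41
Byte 5: 0xA6
0x41 XOR 0xA6 = 0xE7

Answer: 0xE7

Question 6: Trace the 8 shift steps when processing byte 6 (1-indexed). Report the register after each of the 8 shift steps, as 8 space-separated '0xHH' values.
After byte 1 (0x99): reg=0xC6
After byte 2 (0x8F): reg=0xF8
After byte 3 (0x2E): reg=0x2C
After byte 4 (0x37): reg=0x41
After byte 5 (0xA6): reg=0xBB
Register before byte 6: 0xBB
After XOR with byte 0xF4: 0x4F

Answer: 0x9E 0x3B 0x76 0xEC 0xDF 0xB9 0x75 0xEA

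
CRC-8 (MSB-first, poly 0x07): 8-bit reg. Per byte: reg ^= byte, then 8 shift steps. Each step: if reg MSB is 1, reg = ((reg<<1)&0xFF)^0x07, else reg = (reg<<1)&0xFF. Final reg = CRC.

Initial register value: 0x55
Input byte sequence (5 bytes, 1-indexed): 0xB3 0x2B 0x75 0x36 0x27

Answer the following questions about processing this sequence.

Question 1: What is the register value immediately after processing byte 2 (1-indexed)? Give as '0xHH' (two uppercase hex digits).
After byte 1 (0xB3): reg=0xBC
After byte 2 (0x2B): reg=0xEC

Answer: 0xEC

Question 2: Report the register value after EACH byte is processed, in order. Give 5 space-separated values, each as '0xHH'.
0xBC 0xEC 0xC6 0xDE 0xE1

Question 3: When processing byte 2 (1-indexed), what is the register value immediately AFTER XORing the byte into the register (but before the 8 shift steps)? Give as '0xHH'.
Register before byte 2: 0xBC
Byte 2: 0x2B
0xBC XOR 0x2B = 0x97

Answer: 0x97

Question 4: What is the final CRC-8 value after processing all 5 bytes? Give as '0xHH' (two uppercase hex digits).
After byte 1 (0xB3): reg=0xBC
After byte 2 (0x2B): reg=0xEC
After byte 3 (0x75): reg=0xC6
After byte 4 (0x36): reg=0xDE
After byte 5 (0x27): reg=0xE1

Answer: 0xE1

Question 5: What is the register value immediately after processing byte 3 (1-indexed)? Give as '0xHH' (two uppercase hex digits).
After byte 1 (0xB3): reg=0xBC
After byte 2 (0x2B): reg=0xEC
After byte 3 (0x75): reg=0xC6

Answer: 0xC6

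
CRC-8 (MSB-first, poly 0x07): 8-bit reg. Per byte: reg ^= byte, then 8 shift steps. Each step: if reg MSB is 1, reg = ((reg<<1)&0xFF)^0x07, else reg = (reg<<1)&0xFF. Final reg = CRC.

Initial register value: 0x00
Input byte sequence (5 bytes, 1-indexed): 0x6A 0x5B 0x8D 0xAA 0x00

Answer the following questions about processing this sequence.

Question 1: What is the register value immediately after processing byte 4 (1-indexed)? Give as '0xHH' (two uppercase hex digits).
Answer: 0x01

Derivation:
After byte 1 (0x6A): reg=0x11
After byte 2 (0x5B): reg=0xF1
After byte 3 (0x8D): reg=0x73
After byte 4 (0xAA): reg=0x01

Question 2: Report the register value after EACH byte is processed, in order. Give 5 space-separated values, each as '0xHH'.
0x11 0xF1 0x73 0x01 0x07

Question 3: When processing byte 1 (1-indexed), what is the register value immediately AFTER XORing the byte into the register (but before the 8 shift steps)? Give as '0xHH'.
Answer: 0x6A

Derivation:
Register before byte 1: 0x00
Byte 1: 0x6A
0x00 XOR 0x6A = 0x6A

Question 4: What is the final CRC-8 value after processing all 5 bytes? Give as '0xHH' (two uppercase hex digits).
Answer: 0x07

Derivation:
After byte 1 (0x6A): reg=0x11
After byte 2 (0x5B): reg=0xF1
After byte 3 (0x8D): reg=0x73
After byte 4 (0xAA): reg=0x01
After byte 5 (0x00): reg=0x07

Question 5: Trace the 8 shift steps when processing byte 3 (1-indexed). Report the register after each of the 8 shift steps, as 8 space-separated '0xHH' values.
Answer: 0xF8 0xF7 0xE9 0xD5 0xAD 0x5D 0xBA 0x73

Derivation:
After byte 1 (0x6A): reg=0x11
After byte 2 (0x5B): reg=0xF1
Register before byte 3: 0xF1
After XOR with byte 0x8D: 0x7C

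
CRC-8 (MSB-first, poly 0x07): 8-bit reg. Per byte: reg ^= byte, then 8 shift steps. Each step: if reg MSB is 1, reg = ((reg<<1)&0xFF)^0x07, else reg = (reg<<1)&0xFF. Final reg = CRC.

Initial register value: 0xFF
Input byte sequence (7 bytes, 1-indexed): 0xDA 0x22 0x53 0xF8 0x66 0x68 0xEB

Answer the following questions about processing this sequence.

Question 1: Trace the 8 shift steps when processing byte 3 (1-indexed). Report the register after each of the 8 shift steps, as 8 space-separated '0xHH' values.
After byte 1 (0xDA): reg=0xFB
After byte 2 (0x22): reg=0x01
Register before byte 3: 0x01
After XOR with byte 0x53: 0x52

Answer: 0xA4 0x4F 0x9E 0x3B 0x76 0xEC 0xDF 0xB9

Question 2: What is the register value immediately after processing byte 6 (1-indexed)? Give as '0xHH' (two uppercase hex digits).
After byte 1 (0xDA): reg=0xFB
After byte 2 (0x22): reg=0x01
After byte 3 (0x53): reg=0xB9
After byte 4 (0xF8): reg=0xC0
After byte 5 (0x66): reg=0x7B
After byte 6 (0x68): reg=0x79

Answer: 0x79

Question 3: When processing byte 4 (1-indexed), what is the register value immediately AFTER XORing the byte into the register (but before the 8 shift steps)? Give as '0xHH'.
Answer: 0x41

Derivation:
Register before byte 4: 0xB9
Byte 4: 0xF8
0xB9 XOR 0xF8 = 0x41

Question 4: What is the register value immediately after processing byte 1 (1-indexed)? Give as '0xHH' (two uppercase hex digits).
Answer: 0xFB

Derivation:
After byte 1 (0xDA): reg=0xFB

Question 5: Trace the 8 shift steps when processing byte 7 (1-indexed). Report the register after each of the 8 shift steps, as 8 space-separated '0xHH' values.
Answer: 0x23 0x46 0x8C 0x1F 0x3E 0x7C 0xF8 0xF7

Derivation:
After byte 1 (0xDA): reg=0xFB
After byte 2 (0x22): reg=0x01
After byte 3 (0x53): reg=0xB9
After byte 4 (0xF8): reg=0xC0
After byte 5 (0x66): reg=0x7B
After byte 6 (0x68): reg=0x79
Register before byte 7: 0x79
After XOR with byte 0xEB: 0x92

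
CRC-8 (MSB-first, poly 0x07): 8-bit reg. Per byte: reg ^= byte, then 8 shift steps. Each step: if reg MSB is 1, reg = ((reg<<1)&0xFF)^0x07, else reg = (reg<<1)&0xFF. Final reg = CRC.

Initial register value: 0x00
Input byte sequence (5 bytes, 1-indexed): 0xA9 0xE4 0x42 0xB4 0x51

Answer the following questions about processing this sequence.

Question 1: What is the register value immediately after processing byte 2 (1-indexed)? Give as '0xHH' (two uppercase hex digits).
Answer: 0x17

Derivation:
After byte 1 (0xA9): reg=0x56
After byte 2 (0xE4): reg=0x17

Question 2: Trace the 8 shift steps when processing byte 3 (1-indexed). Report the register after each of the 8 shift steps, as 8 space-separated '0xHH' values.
Answer: 0xAA 0x53 0xA6 0x4B 0x96 0x2B 0x56 0xAC

Derivation:
After byte 1 (0xA9): reg=0x56
After byte 2 (0xE4): reg=0x17
Register before byte 3: 0x17
After XOR with byte 0x42: 0x55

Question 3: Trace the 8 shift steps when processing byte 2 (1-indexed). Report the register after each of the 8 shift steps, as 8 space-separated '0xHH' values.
Answer: 0x63 0xC6 0x8B 0x11 0x22 0x44 0x88 0x17

Derivation:
After byte 1 (0xA9): reg=0x56
Register before byte 2: 0x56
After XOR with byte 0xE4: 0xB2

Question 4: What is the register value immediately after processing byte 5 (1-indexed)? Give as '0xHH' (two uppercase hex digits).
Answer: 0x4F

Derivation:
After byte 1 (0xA9): reg=0x56
After byte 2 (0xE4): reg=0x17
After byte 3 (0x42): reg=0xAC
After byte 4 (0xB4): reg=0x48
After byte 5 (0x51): reg=0x4F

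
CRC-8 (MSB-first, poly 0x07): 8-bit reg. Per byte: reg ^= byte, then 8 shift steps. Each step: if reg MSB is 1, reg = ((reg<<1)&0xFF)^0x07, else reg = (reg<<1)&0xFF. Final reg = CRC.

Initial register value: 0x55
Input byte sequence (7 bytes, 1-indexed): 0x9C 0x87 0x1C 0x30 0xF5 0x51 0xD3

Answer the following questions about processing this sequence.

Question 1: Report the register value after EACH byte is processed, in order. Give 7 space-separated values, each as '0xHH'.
0x71 0xCC 0x3E 0x2A 0x13 0xC9 0x46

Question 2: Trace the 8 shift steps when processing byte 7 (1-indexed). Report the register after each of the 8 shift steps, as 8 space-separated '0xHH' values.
After byte 1 (0x9C): reg=0x71
After byte 2 (0x87): reg=0xCC
After byte 3 (0x1C): reg=0x3E
After byte 4 (0x30): reg=0x2A
After byte 5 (0xF5): reg=0x13
After byte 6 (0x51): reg=0xC9
Register before byte 7: 0xC9
After XOR with byte 0xD3: 0x1A

Answer: 0x34 0x68 0xD0 0xA7 0x49 0x92 0x23 0x46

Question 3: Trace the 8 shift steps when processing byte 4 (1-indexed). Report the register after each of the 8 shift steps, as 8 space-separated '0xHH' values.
Answer: 0x1C 0x38 0x70 0xE0 0xC7 0x89 0x15 0x2A

Derivation:
After byte 1 (0x9C): reg=0x71
After byte 2 (0x87): reg=0xCC
After byte 3 (0x1C): reg=0x3E
Register before byte 4: 0x3E
After XOR with byte 0x30: 0x0E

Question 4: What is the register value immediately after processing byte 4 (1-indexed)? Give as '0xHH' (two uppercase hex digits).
After byte 1 (0x9C): reg=0x71
After byte 2 (0x87): reg=0xCC
After byte 3 (0x1C): reg=0x3E
After byte 4 (0x30): reg=0x2A

Answer: 0x2A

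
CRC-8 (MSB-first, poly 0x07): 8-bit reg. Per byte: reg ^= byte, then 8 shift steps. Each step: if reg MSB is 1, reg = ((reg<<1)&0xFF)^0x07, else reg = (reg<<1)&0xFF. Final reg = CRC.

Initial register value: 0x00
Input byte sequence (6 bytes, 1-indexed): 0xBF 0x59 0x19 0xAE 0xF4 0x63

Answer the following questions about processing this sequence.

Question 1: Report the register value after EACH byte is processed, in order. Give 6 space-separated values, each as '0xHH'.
0x34 0x04 0x53 0xFD 0x3F 0x93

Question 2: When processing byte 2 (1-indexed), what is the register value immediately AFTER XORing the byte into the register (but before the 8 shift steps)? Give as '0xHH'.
Register before byte 2: 0x34
Byte 2: 0x59
0x34 XOR 0x59 = 0x6D

Answer: 0x6D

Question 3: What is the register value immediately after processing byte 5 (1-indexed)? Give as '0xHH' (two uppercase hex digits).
After byte 1 (0xBF): reg=0x34
After byte 2 (0x59): reg=0x04
After byte 3 (0x19): reg=0x53
After byte 4 (0xAE): reg=0xFD
After byte 5 (0xF4): reg=0x3F

Answer: 0x3F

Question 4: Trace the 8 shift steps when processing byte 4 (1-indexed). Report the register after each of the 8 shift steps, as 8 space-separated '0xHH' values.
After byte 1 (0xBF): reg=0x34
After byte 2 (0x59): reg=0x04
After byte 3 (0x19): reg=0x53
Register before byte 4: 0x53
After XOR with byte 0xAE: 0xFD

Answer: 0xFD 0xFD 0xFD 0xFD 0xFD 0xFD 0xFD 0xFD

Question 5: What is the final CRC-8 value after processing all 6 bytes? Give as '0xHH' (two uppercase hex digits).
After byte 1 (0xBF): reg=0x34
After byte 2 (0x59): reg=0x04
After byte 3 (0x19): reg=0x53
After byte 4 (0xAE): reg=0xFD
After byte 5 (0xF4): reg=0x3F
After byte 6 (0x63): reg=0x93

Answer: 0x93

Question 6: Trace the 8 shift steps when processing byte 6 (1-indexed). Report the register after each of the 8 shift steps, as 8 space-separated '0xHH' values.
After byte 1 (0xBF): reg=0x34
After byte 2 (0x59): reg=0x04
After byte 3 (0x19): reg=0x53
After byte 4 (0xAE): reg=0xFD
After byte 5 (0xF4): reg=0x3F
Register before byte 6: 0x3F
After XOR with byte 0x63: 0x5C

Answer: 0xB8 0x77 0xEE 0xDB 0xB1 0x65 0xCA 0x93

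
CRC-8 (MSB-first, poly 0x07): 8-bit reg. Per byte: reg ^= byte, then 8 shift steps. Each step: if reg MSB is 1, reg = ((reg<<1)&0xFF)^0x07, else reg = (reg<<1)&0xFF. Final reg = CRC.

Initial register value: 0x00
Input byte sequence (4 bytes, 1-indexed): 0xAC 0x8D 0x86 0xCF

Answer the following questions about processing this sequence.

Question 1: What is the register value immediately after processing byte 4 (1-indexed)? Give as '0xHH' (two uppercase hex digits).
After byte 1 (0xAC): reg=0x4D
After byte 2 (0x8D): reg=0x4E
After byte 3 (0x86): reg=0x76
After byte 4 (0xCF): reg=0x26

Answer: 0x26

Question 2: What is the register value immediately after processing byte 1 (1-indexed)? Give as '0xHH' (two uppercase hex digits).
After byte 1 (0xAC): reg=0x4D

Answer: 0x4D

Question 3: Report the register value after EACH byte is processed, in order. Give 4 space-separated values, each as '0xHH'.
0x4D 0x4E 0x76 0x26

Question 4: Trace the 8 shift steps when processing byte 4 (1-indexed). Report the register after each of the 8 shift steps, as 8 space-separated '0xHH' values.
Answer: 0x75 0xEA 0xD3 0xA1 0x45 0x8A 0x13 0x26

Derivation:
After byte 1 (0xAC): reg=0x4D
After byte 2 (0x8D): reg=0x4E
After byte 3 (0x86): reg=0x76
Register before byte 4: 0x76
After XOR with byte 0xCF: 0xB9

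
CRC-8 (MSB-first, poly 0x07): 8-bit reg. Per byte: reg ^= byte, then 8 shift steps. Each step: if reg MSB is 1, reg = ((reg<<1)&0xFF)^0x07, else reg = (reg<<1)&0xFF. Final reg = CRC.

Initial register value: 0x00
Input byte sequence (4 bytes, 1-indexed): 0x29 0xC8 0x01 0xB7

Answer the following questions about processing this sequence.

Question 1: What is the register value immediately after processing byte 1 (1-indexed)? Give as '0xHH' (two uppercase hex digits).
Answer: 0xDF

Derivation:
After byte 1 (0x29): reg=0xDF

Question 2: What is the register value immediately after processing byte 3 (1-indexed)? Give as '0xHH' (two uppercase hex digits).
Answer: 0x3B

Derivation:
After byte 1 (0x29): reg=0xDF
After byte 2 (0xC8): reg=0x65
After byte 3 (0x01): reg=0x3B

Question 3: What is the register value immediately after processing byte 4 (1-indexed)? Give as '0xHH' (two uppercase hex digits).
After byte 1 (0x29): reg=0xDF
After byte 2 (0xC8): reg=0x65
After byte 3 (0x01): reg=0x3B
After byte 4 (0xB7): reg=0xAD

Answer: 0xAD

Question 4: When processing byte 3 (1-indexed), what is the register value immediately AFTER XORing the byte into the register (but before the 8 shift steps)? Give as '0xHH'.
Register before byte 3: 0x65
Byte 3: 0x01
0x65 XOR 0x01 = 0x64

Answer: 0x64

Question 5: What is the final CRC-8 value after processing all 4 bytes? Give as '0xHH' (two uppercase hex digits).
Answer: 0xAD

Derivation:
After byte 1 (0x29): reg=0xDF
After byte 2 (0xC8): reg=0x65
After byte 3 (0x01): reg=0x3B
After byte 4 (0xB7): reg=0xAD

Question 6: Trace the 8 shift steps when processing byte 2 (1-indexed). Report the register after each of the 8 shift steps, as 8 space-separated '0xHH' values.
Answer: 0x2E 0x5C 0xB8 0x77 0xEE 0xDB 0xB1 0x65

Derivation:
After byte 1 (0x29): reg=0xDF
Register before byte 2: 0xDF
After XOR with byte 0xC8: 0x17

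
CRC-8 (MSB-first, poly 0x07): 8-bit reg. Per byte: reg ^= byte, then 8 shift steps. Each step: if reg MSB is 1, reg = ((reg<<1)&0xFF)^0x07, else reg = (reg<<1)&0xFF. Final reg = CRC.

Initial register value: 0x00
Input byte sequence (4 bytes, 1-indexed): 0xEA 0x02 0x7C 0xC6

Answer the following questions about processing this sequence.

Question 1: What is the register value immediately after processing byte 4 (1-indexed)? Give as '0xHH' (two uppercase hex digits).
Answer: 0x2C

Derivation:
After byte 1 (0xEA): reg=0x98
After byte 2 (0x02): reg=0xCF
After byte 3 (0x7C): reg=0x10
After byte 4 (0xC6): reg=0x2C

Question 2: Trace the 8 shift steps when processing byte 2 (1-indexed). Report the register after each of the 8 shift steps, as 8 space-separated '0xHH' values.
Answer: 0x33 0x66 0xCC 0x9F 0x39 0x72 0xE4 0xCF

Derivation:
After byte 1 (0xEA): reg=0x98
Register before byte 2: 0x98
After XOR with byte 0x02: 0x9A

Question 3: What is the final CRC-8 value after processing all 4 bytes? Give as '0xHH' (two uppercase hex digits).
After byte 1 (0xEA): reg=0x98
After byte 2 (0x02): reg=0xCF
After byte 3 (0x7C): reg=0x10
After byte 4 (0xC6): reg=0x2C

Answer: 0x2C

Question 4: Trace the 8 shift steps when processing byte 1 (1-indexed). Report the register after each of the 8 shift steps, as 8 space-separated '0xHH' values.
Register before byte 1: 0x00
After XOR with byte 0xEA: 0xEA

Answer: 0xD3 0xA1 0x45 0x8A 0x13 0x26 0x4C 0x98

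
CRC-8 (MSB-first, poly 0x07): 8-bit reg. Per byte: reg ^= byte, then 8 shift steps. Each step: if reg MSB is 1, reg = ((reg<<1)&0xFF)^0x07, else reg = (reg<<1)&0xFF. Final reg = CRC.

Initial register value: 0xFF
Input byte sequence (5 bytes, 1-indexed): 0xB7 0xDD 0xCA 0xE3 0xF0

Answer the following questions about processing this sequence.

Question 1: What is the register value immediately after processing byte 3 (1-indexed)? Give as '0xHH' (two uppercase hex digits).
After byte 1 (0xB7): reg=0xFF
After byte 2 (0xDD): reg=0xEE
After byte 3 (0xCA): reg=0xFC

Answer: 0xFC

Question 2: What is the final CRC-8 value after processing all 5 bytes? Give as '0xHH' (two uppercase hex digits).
Answer: 0x4A

Derivation:
After byte 1 (0xB7): reg=0xFF
After byte 2 (0xDD): reg=0xEE
After byte 3 (0xCA): reg=0xFC
After byte 4 (0xE3): reg=0x5D
After byte 5 (0xF0): reg=0x4A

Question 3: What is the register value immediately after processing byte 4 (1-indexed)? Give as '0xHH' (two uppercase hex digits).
After byte 1 (0xB7): reg=0xFF
After byte 2 (0xDD): reg=0xEE
After byte 3 (0xCA): reg=0xFC
After byte 4 (0xE3): reg=0x5D

Answer: 0x5D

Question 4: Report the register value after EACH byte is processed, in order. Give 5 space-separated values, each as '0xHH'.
0xFF 0xEE 0xFC 0x5D 0x4A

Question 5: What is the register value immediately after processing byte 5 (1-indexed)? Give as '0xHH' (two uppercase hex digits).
Answer: 0x4A

Derivation:
After byte 1 (0xB7): reg=0xFF
After byte 2 (0xDD): reg=0xEE
After byte 3 (0xCA): reg=0xFC
After byte 4 (0xE3): reg=0x5D
After byte 5 (0xF0): reg=0x4A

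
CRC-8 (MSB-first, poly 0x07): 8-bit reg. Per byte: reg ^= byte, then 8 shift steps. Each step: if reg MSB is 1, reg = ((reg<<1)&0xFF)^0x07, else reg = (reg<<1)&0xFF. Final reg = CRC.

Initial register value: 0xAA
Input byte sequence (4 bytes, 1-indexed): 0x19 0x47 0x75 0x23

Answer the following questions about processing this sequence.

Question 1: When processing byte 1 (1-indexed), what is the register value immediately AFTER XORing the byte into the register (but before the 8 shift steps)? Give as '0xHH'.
Register before byte 1: 0xAA
Byte 1: 0x19
0xAA XOR 0x19 = 0xB3

Answer: 0xB3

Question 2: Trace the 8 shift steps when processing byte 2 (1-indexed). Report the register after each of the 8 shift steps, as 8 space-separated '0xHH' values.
After byte 1 (0x19): reg=0x10
Register before byte 2: 0x10
After XOR with byte 0x47: 0x57

Answer: 0xAE 0x5B 0xB6 0x6B 0xD6 0xAB 0x51 0xA2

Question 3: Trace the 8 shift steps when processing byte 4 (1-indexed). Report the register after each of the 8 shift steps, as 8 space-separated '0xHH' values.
After byte 1 (0x19): reg=0x10
After byte 2 (0x47): reg=0xA2
After byte 3 (0x75): reg=0x2B
Register before byte 4: 0x2B
After XOR with byte 0x23: 0x08

Answer: 0x10 0x20 0x40 0x80 0x07 0x0E 0x1C 0x38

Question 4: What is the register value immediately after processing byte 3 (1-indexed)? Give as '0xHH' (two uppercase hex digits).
After byte 1 (0x19): reg=0x10
After byte 2 (0x47): reg=0xA2
After byte 3 (0x75): reg=0x2B

Answer: 0x2B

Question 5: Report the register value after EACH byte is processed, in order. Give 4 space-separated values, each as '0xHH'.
0x10 0xA2 0x2B 0x38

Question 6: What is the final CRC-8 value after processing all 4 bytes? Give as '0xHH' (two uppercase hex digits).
After byte 1 (0x19): reg=0x10
After byte 2 (0x47): reg=0xA2
After byte 3 (0x75): reg=0x2B
After byte 4 (0x23): reg=0x38

Answer: 0x38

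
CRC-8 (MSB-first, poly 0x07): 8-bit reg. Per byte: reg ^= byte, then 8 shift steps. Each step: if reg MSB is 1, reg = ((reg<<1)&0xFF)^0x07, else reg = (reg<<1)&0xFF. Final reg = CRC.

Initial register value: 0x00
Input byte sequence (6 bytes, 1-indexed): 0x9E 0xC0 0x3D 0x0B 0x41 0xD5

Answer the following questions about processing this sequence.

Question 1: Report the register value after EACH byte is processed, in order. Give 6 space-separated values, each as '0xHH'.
0xD3 0x79 0xDB 0x3E 0x7A 0x44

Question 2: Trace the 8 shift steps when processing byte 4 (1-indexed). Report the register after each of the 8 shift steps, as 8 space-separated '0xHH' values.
After byte 1 (0x9E): reg=0xD3
After byte 2 (0xC0): reg=0x79
After byte 3 (0x3D): reg=0xDB
Register before byte 4: 0xDB
After XOR with byte 0x0B: 0xD0

Answer: 0xA7 0x49 0x92 0x23 0x46 0x8C 0x1F 0x3E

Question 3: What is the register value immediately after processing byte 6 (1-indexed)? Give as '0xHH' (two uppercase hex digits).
After byte 1 (0x9E): reg=0xD3
After byte 2 (0xC0): reg=0x79
After byte 3 (0x3D): reg=0xDB
After byte 4 (0x0B): reg=0x3E
After byte 5 (0x41): reg=0x7A
After byte 6 (0xD5): reg=0x44

Answer: 0x44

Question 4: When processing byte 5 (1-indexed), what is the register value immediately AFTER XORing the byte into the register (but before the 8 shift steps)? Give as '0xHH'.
Answer: 0x7F

Derivation:
Register before byte 5: 0x3E
Byte 5: 0x41
0x3E XOR 0x41 = 0x7F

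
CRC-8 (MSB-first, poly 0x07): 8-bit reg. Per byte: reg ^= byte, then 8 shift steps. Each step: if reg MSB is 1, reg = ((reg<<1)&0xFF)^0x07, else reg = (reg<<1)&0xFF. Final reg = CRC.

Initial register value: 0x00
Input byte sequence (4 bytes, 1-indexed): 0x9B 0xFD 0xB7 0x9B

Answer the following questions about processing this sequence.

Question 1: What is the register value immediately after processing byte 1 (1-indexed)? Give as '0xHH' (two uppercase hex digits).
Answer: 0xC8

Derivation:
After byte 1 (0x9B): reg=0xC8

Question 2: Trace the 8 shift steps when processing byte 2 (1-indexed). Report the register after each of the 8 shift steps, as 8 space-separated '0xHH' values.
Answer: 0x6A 0xD4 0xAF 0x59 0xB2 0x63 0xC6 0x8B

Derivation:
After byte 1 (0x9B): reg=0xC8
Register before byte 2: 0xC8
After XOR with byte 0xFD: 0x35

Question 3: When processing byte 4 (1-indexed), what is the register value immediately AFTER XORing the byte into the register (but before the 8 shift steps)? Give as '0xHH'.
Register before byte 4: 0xB4
Byte 4: 0x9B
0xB4 XOR 0x9B = 0x2F

Answer: 0x2F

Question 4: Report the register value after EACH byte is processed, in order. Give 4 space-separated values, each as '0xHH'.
0xC8 0x8B 0xB4 0xCD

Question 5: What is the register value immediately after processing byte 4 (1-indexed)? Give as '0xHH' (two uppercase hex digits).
After byte 1 (0x9B): reg=0xC8
After byte 2 (0xFD): reg=0x8B
After byte 3 (0xB7): reg=0xB4
After byte 4 (0x9B): reg=0xCD

Answer: 0xCD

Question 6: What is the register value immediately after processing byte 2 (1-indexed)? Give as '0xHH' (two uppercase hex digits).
Answer: 0x8B

Derivation:
After byte 1 (0x9B): reg=0xC8
After byte 2 (0xFD): reg=0x8B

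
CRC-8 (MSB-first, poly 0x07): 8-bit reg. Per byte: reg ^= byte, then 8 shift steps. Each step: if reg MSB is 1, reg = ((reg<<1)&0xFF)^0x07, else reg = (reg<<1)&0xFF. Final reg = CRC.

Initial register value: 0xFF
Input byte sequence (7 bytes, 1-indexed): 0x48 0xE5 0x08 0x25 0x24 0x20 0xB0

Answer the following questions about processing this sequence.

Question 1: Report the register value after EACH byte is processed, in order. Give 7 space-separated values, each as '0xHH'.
0x0C 0x91 0xC6 0xA7 0x80 0x69 0x01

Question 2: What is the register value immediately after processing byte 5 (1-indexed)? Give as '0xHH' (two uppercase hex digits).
Answer: 0x80

Derivation:
After byte 1 (0x48): reg=0x0C
After byte 2 (0xE5): reg=0x91
After byte 3 (0x08): reg=0xC6
After byte 4 (0x25): reg=0xA7
After byte 5 (0x24): reg=0x80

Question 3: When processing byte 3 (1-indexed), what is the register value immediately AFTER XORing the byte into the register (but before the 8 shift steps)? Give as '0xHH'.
Register before byte 3: 0x91
Byte 3: 0x08
0x91 XOR 0x08 = 0x99

Answer: 0x99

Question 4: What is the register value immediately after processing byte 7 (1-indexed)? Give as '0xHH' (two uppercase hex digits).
Answer: 0x01

Derivation:
After byte 1 (0x48): reg=0x0C
After byte 2 (0xE5): reg=0x91
After byte 3 (0x08): reg=0xC6
After byte 4 (0x25): reg=0xA7
After byte 5 (0x24): reg=0x80
After byte 6 (0x20): reg=0x69
After byte 7 (0xB0): reg=0x01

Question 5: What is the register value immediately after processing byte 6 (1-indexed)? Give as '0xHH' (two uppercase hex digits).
After byte 1 (0x48): reg=0x0C
After byte 2 (0xE5): reg=0x91
After byte 3 (0x08): reg=0xC6
After byte 4 (0x25): reg=0xA7
After byte 5 (0x24): reg=0x80
After byte 6 (0x20): reg=0x69

Answer: 0x69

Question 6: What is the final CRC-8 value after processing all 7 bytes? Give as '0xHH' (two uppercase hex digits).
After byte 1 (0x48): reg=0x0C
After byte 2 (0xE5): reg=0x91
After byte 3 (0x08): reg=0xC6
After byte 4 (0x25): reg=0xA7
After byte 5 (0x24): reg=0x80
After byte 6 (0x20): reg=0x69
After byte 7 (0xB0): reg=0x01

Answer: 0x01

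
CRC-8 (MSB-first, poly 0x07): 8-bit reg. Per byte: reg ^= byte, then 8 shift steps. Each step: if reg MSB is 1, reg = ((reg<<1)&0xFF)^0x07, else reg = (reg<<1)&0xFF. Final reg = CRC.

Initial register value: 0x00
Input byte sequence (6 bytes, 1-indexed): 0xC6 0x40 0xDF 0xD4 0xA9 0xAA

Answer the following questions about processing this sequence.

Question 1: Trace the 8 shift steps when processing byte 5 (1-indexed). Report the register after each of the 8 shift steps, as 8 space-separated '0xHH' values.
Answer: 0x53 0xA6 0x4B 0x96 0x2B 0x56 0xAC 0x5F

Derivation:
After byte 1 (0xC6): reg=0x5C
After byte 2 (0x40): reg=0x54
After byte 3 (0xDF): reg=0xB8
After byte 4 (0xD4): reg=0x03
Register before byte 5: 0x03
After XOR with byte 0xA9: 0xAA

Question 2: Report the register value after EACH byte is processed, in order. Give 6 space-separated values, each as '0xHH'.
0x5C 0x54 0xB8 0x03 0x5F 0xC5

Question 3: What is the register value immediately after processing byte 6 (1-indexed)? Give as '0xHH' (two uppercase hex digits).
Answer: 0xC5

Derivation:
After byte 1 (0xC6): reg=0x5C
After byte 2 (0x40): reg=0x54
After byte 3 (0xDF): reg=0xB8
After byte 4 (0xD4): reg=0x03
After byte 5 (0xA9): reg=0x5F
After byte 6 (0xAA): reg=0xC5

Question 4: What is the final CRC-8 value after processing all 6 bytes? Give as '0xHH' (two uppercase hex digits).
After byte 1 (0xC6): reg=0x5C
After byte 2 (0x40): reg=0x54
After byte 3 (0xDF): reg=0xB8
After byte 4 (0xD4): reg=0x03
After byte 5 (0xA9): reg=0x5F
After byte 6 (0xAA): reg=0xC5

Answer: 0xC5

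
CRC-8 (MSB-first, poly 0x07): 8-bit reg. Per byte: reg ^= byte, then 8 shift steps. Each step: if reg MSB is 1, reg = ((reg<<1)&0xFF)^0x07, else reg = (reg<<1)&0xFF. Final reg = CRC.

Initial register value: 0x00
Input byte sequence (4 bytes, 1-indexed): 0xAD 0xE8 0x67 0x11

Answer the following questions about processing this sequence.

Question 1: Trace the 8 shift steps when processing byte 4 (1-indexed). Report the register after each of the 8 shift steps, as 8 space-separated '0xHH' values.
Answer: 0x22 0x44 0x88 0x17 0x2E 0x5C 0xB8 0x77

Derivation:
After byte 1 (0xAD): reg=0x4A
After byte 2 (0xE8): reg=0x67
After byte 3 (0x67): reg=0x00
Register before byte 4: 0x00
After XOR with byte 0x11: 0x11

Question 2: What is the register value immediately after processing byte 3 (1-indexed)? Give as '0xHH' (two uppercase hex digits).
Answer: 0x00

Derivation:
After byte 1 (0xAD): reg=0x4A
After byte 2 (0xE8): reg=0x67
After byte 3 (0x67): reg=0x00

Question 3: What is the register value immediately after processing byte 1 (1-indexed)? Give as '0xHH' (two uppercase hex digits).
After byte 1 (0xAD): reg=0x4A

Answer: 0x4A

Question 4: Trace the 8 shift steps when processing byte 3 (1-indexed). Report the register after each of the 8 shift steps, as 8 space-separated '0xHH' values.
After byte 1 (0xAD): reg=0x4A
After byte 2 (0xE8): reg=0x67
Register before byte 3: 0x67
After XOR with byte 0x67: 0x00

Answer: 0x00 0x00 0x00 0x00 0x00 0x00 0x00 0x00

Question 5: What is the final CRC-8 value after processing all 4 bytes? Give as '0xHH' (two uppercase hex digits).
After byte 1 (0xAD): reg=0x4A
After byte 2 (0xE8): reg=0x67
After byte 3 (0x67): reg=0x00
After byte 4 (0x11): reg=0x77

Answer: 0x77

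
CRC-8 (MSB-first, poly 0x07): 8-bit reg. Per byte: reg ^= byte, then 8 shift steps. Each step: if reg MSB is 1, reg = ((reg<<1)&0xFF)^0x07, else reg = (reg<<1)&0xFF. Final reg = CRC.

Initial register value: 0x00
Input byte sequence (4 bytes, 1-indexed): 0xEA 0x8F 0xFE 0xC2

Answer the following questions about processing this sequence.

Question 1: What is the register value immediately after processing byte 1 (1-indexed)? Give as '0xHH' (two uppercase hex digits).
Answer: 0x98

Derivation:
After byte 1 (0xEA): reg=0x98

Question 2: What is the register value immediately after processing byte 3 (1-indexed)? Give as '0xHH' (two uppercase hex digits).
Answer: 0xC8

Derivation:
After byte 1 (0xEA): reg=0x98
After byte 2 (0x8F): reg=0x65
After byte 3 (0xFE): reg=0xC8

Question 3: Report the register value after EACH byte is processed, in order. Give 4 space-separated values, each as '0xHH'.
0x98 0x65 0xC8 0x36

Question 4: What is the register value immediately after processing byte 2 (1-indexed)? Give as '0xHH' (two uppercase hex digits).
After byte 1 (0xEA): reg=0x98
After byte 2 (0x8F): reg=0x65

Answer: 0x65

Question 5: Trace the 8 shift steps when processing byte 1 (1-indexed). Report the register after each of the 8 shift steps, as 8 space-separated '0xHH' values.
Answer: 0xD3 0xA1 0x45 0x8A 0x13 0x26 0x4C 0x98

Derivation:
Register before byte 1: 0x00
After XOR with byte 0xEA: 0xEA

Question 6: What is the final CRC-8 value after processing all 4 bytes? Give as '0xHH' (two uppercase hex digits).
After byte 1 (0xEA): reg=0x98
After byte 2 (0x8F): reg=0x65
After byte 3 (0xFE): reg=0xC8
After byte 4 (0xC2): reg=0x36

Answer: 0x36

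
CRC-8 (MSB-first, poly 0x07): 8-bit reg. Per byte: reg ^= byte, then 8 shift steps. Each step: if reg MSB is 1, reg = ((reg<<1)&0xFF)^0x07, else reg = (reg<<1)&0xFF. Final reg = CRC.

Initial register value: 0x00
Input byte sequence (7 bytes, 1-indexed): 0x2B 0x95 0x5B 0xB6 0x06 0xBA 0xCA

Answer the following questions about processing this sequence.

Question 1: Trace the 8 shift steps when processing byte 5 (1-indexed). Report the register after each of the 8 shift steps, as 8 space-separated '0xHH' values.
Answer: 0x71 0xE2 0xC3 0x81 0x05 0x0A 0x14 0x28

Derivation:
After byte 1 (0x2B): reg=0xD1
After byte 2 (0x95): reg=0xDB
After byte 3 (0x5B): reg=0x89
After byte 4 (0xB6): reg=0xBD
Register before byte 5: 0xBD
After XOR with byte 0x06: 0xBB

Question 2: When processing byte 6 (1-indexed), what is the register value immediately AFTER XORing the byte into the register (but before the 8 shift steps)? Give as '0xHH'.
Register before byte 6: 0x28
Byte 6: 0xBA
0x28 XOR 0xBA = 0x92

Answer: 0x92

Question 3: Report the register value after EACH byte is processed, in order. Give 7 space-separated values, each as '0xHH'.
0xD1 0xDB 0x89 0xBD 0x28 0xF7 0xB3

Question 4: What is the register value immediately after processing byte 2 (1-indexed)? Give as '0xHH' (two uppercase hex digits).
After byte 1 (0x2B): reg=0xD1
After byte 2 (0x95): reg=0xDB

Answer: 0xDB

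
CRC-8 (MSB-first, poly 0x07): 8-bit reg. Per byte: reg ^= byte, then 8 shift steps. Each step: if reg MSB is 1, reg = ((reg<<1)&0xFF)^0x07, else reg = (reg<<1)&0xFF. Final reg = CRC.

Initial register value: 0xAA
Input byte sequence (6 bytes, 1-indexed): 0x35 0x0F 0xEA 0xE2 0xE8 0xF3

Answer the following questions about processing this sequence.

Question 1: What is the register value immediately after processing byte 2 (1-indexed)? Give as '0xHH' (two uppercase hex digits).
Answer: 0x0F

Derivation:
After byte 1 (0x35): reg=0xD4
After byte 2 (0x0F): reg=0x0F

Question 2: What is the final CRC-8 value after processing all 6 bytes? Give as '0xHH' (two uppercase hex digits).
After byte 1 (0x35): reg=0xD4
After byte 2 (0x0F): reg=0x0F
After byte 3 (0xEA): reg=0xB5
After byte 4 (0xE2): reg=0xA2
After byte 5 (0xE8): reg=0xF1
After byte 6 (0xF3): reg=0x0E

Answer: 0x0E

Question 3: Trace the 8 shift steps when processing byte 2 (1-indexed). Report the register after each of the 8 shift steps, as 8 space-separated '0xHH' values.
Answer: 0xB1 0x65 0xCA 0x93 0x21 0x42 0x84 0x0F

Derivation:
After byte 1 (0x35): reg=0xD4
Register before byte 2: 0xD4
After XOR with byte 0x0F: 0xDB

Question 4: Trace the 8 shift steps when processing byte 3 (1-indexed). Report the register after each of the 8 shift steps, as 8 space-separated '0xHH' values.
After byte 1 (0x35): reg=0xD4
After byte 2 (0x0F): reg=0x0F
Register before byte 3: 0x0F
After XOR with byte 0xEA: 0xE5

Answer: 0xCD 0x9D 0x3D 0x7A 0xF4 0xEF 0xD9 0xB5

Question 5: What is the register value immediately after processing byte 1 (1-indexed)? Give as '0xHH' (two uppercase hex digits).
Answer: 0xD4

Derivation:
After byte 1 (0x35): reg=0xD4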